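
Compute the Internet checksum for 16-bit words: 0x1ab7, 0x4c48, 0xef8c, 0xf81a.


Sum all words (with carry folding):
+ 0x1ab7 = 0x1ab7
+ 0x4c48 = 0x66ff
+ 0xef8c = 0x568c
+ 0xf81a = 0x4ea7
One's complement: ~0x4ea7
Checksum = 0xb158


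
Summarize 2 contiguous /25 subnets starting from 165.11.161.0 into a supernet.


Original prefix: /25
Number of subnets: 2 = 2^1
New prefix = 25 - 1 = 24
Supernet: 165.11.161.0/24


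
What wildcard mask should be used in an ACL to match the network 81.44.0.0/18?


Subnet mask: 255.255.192.0
Wildcard = 255.255.255.255 - subnet mask
255 - 255 = 0
255 - 255 = 0
255 - 192 = 63
255 - 0 = 255
Wildcard: 0.0.63.255


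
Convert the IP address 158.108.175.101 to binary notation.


158 = 10011110
108 = 01101100
175 = 10101111
101 = 01100101
Binary: 10011110.01101100.10101111.01100101


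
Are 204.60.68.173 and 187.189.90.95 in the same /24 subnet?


Mask: 255.255.255.0
204.60.68.173 AND mask = 204.60.68.0
187.189.90.95 AND mask = 187.189.90.0
No, different subnets (204.60.68.0 vs 187.189.90.0)


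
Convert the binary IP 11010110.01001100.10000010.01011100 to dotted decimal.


11010110 = 214
01001100 = 76
10000010 = 130
01011100 = 92
IP: 214.76.130.92


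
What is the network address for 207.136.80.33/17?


IP:   11001111.10001000.01010000.00100001
Mask: 11111111.11111111.10000000.00000000
AND operation:
Net:  11001111.10001000.00000000.00000000
Network: 207.136.0.0/17


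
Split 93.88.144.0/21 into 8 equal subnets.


New prefix = 21 + 3 = 24
Each subnet has 256 addresses
  93.88.144.0/24
  93.88.145.0/24
  93.88.146.0/24
  93.88.147.0/24
  93.88.148.0/24
  93.88.149.0/24
  93.88.150.0/24
  93.88.151.0/24
Subnets: 93.88.144.0/24, 93.88.145.0/24, 93.88.146.0/24, 93.88.147.0/24, 93.88.148.0/24, 93.88.149.0/24, 93.88.150.0/24, 93.88.151.0/24


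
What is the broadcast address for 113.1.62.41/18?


Network: 113.1.0.0/18
Host bits = 14
Set all host bits to 1:
Broadcast: 113.1.63.255


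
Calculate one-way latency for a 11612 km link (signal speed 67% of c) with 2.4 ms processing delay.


Speed = 0.67 * 3e5 km/s = 201000 km/s
Propagation delay = 11612 / 201000 = 0.0578 s = 57.7711 ms
Processing delay = 2.4 ms
Total one-way latency = 60.1711 ms


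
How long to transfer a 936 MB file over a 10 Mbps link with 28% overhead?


Effective throughput = 10 * (1 - 28/100) = 7.2 Mbps
File size in Mb = 936 * 8 = 7488 Mb
Time = 7488 / 7.2
Time = 1040 seconds


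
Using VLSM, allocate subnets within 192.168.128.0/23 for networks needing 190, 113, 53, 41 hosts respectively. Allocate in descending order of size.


190 hosts -> /24 (254 usable): 192.168.128.0/24
113 hosts -> /25 (126 usable): 192.168.129.0/25
53 hosts -> /26 (62 usable): 192.168.129.128/26
41 hosts -> /26 (62 usable): 192.168.129.192/26
Allocation: 192.168.128.0/24 (190 hosts, 254 usable); 192.168.129.0/25 (113 hosts, 126 usable); 192.168.129.128/26 (53 hosts, 62 usable); 192.168.129.192/26 (41 hosts, 62 usable)


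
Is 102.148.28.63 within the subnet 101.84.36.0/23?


Subnet network: 101.84.36.0
Test IP AND mask: 102.148.28.0
No, 102.148.28.63 is not in 101.84.36.0/23


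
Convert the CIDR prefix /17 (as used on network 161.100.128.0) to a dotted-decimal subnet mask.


/17 means 17 network bits, 15 host bits
Binary: 11111111111111111000000000000000
Mask: 255.255.128.0


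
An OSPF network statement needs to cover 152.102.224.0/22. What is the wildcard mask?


Subnet mask: 255.255.252.0
Wildcard = 255.255.255.255 - subnet mask
255 - 255 = 0
255 - 255 = 0
255 - 252 = 3
255 - 0 = 255
Wildcard: 0.0.3.255


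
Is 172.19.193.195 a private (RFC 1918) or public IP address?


RFC 1918 private ranges:
  10.0.0.0/8 (10.0.0.0 - 10.255.255.255)
  172.16.0.0/12 (172.16.0.0 - 172.31.255.255)
  192.168.0.0/16 (192.168.0.0 - 192.168.255.255)
Private (in 172.16.0.0/12)


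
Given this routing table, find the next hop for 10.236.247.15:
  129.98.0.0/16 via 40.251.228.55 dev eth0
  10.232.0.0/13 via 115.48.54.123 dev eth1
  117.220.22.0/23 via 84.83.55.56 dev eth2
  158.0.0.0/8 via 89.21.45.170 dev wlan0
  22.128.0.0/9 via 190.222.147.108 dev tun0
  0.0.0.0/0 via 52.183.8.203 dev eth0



Longest prefix match for 10.236.247.15:
  /16 129.98.0.0: no
  /13 10.232.0.0: MATCH
  /23 117.220.22.0: no
  /8 158.0.0.0: no
  /9 22.128.0.0: no
  /0 0.0.0.0: MATCH
Selected: next-hop 115.48.54.123 via eth1 (matched /13)


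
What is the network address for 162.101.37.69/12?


IP:   10100010.01100101.00100101.01000101
Mask: 11111111.11110000.00000000.00000000
AND operation:
Net:  10100010.01100000.00000000.00000000
Network: 162.96.0.0/12


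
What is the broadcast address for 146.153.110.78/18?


Network: 146.153.64.0/18
Host bits = 14
Set all host bits to 1:
Broadcast: 146.153.127.255


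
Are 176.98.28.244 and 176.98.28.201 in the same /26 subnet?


Mask: 255.255.255.192
176.98.28.244 AND mask = 176.98.28.192
176.98.28.201 AND mask = 176.98.28.192
Yes, same subnet (176.98.28.192)


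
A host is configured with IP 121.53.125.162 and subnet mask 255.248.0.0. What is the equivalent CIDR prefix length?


Binary: 11111111.11111000.00000000.00000000
Count leading 1s
Prefix: /13


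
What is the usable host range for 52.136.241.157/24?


Network: 52.136.241.0
Broadcast: 52.136.241.255
First usable = network + 1
Last usable = broadcast - 1
Range: 52.136.241.1 to 52.136.241.254


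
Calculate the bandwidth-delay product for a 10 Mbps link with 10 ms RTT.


BDP = bandwidth * RTT
= 10 Mbps * 10 ms
= 10 * 1e6 * 10 / 1000 bits
= 100000 bits
= 12500 bytes
= 12.207 KB
BDP = 100000 bits (12500 bytes)


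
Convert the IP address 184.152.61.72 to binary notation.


184 = 10111000
152 = 10011000
61 = 00111101
72 = 01001000
Binary: 10111000.10011000.00111101.01001000


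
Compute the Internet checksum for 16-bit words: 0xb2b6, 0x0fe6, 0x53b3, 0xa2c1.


Sum all words (with carry folding):
+ 0xb2b6 = 0xb2b6
+ 0x0fe6 = 0xc29c
+ 0x53b3 = 0x1650
+ 0xa2c1 = 0xb911
One's complement: ~0xb911
Checksum = 0x46ee


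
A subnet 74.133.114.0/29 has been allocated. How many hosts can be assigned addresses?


Host bits = 32 - 29 = 3
Total addresses = 2^3 = 8
Usable = total - 2 (network and broadcast)
Usable hosts: 6


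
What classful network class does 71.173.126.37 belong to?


First octet: 71
Binary: 01000111
0xxxxxxx -> Class A (1-126)
Class A, default mask 255.0.0.0 (/8)


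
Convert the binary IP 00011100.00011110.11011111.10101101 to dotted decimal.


00011100 = 28
00011110 = 30
11011111 = 223
10101101 = 173
IP: 28.30.223.173


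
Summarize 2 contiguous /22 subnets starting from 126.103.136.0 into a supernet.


Original prefix: /22
Number of subnets: 2 = 2^1
New prefix = 22 - 1 = 21
Supernet: 126.103.136.0/21


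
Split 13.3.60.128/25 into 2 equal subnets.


New prefix = 25 + 1 = 26
Each subnet has 64 addresses
  13.3.60.128/26
  13.3.60.192/26
Subnets: 13.3.60.128/26, 13.3.60.192/26


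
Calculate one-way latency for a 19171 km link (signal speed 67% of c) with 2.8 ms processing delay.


Speed = 0.67 * 3e5 km/s = 201000 km/s
Propagation delay = 19171 / 201000 = 0.0954 s = 95.3781 ms
Processing delay = 2.8 ms
Total one-way latency = 98.1781 ms


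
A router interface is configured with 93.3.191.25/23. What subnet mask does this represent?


/23 means 23 network bits, 9 host bits
Binary: 11111111111111111111111000000000
Mask: 255.255.254.0


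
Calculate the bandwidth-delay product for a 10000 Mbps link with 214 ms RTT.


BDP = bandwidth * RTT
= 10000 Mbps * 214 ms
= 10000 * 1e6 * 214 / 1000 bits
= 2140000000 bits
= 267500000 bytes
= 261230.4688 KB
BDP = 2140000000 bits (267500000 bytes)


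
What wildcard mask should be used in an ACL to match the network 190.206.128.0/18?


Subnet mask: 255.255.192.0
Wildcard = 255.255.255.255 - subnet mask
255 - 255 = 0
255 - 255 = 0
255 - 192 = 63
255 - 0 = 255
Wildcard: 0.0.63.255


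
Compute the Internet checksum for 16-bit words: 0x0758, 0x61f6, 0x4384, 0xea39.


Sum all words (with carry folding):
+ 0x0758 = 0x0758
+ 0x61f6 = 0x694e
+ 0x4384 = 0xacd2
+ 0xea39 = 0x970c
One's complement: ~0x970c
Checksum = 0x68f3


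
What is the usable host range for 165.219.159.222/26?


Network: 165.219.159.192
Broadcast: 165.219.159.255
First usable = network + 1
Last usable = broadcast - 1
Range: 165.219.159.193 to 165.219.159.254


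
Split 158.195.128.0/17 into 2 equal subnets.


New prefix = 17 + 1 = 18
Each subnet has 16384 addresses
  158.195.128.0/18
  158.195.192.0/18
Subnets: 158.195.128.0/18, 158.195.192.0/18


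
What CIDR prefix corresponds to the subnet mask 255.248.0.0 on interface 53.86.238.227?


Binary: 11111111.11111000.00000000.00000000
Count leading 1s
Prefix: /13


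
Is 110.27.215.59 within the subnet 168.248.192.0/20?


Subnet network: 168.248.192.0
Test IP AND mask: 110.27.208.0
No, 110.27.215.59 is not in 168.248.192.0/20


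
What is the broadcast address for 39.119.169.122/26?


Network: 39.119.169.64/26
Host bits = 6
Set all host bits to 1:
Broadcast: 39.119.169.127


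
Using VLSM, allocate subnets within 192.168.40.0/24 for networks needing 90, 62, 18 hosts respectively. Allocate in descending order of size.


90 hosts -> /25 (126 usable): 192.168.40.0/25
62 hosts -> /26 (62 usable): 192.168.40.128/26
18 hosts -> /27 (30 usable): 192.168.40.192/27
Allocation: 192.168.40.0/25 (90 hosts, 126 usable); 192.168.40.128/26 (62 hosts, 62 usable); 192.168.40.192/27 (18 hosts, 30 usable)


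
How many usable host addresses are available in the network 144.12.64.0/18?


Host bits = 32 - 18 = 14
Total addresses = 2^14 = 16384
Usable = total - 2 (network and broadcast)
Usable hosts: 16382


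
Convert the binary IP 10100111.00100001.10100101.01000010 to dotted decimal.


10100111 = 167
00100001 = 33
10100101 = 165
01000010 = 66
IP: 167.33.165.66


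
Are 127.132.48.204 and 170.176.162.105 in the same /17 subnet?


Mask: 255.255.128.0
127.132.48.204 AND mask = 127.132.0.0
170.176.162.105 AND mask = 170.176.128.0
No, different subnets (127.132.0.0 vs 170.176.128.0)


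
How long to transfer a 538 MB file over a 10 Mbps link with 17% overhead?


Effective throughput = 10 * (1 - 17/100) = 8.3 Mbps
File size in Mb = 538 * 8 = 4304 Mb
Time = 4304 / 8.3
Time = 518.5542 seconds


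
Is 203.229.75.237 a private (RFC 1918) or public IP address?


RFC 1918 private ranges:
  10.0.0.0/8 (10.0.0.0 - 10.255.255.255)
  172.16.0.0/12 (172.16.0.0 - 172.31.255.255)
  192.168.0.0/16 (192.168.0.0 - 192.168.255.255)
Public (not in any RFC 1918 range)


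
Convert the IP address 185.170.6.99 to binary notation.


185 = 10111001
170 = 10101010
6 = 00000110
99 = 01100011
Binary: 10111001.10101010.00000110.01100011


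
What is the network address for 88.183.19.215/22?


IP:   01011000.10110111.00010011.11010111
Mask: 11111111.11111111.11111100.00000000
AND operation:
Net:  01011000.10110111.00010000.00000000
Network: 88.183.16.0/22


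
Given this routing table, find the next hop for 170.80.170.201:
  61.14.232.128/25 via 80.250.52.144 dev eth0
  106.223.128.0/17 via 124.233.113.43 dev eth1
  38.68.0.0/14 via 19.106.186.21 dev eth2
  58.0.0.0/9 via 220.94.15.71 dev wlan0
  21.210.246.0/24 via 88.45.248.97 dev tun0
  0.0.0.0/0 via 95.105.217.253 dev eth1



Longest prefix match for 170.80.170.201:
  /25 61.14.232.128: no
  /17 106.223.128.0: no
  /14 38.68.0.0: no
  /9 58.0.0.0: no
  /24 21.210.246.0: no
  /0 0.0.0.0: MATCH
Selected: next-hop 95.105.217.253 via eth1 (matched /0)


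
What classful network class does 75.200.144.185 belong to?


First octet: 75
Binary: 01001011
0xxxxxxx -> Class A (1-126)
Class A, default mask 255.0.0.0 (/8)


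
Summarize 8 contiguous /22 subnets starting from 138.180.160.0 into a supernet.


Original prefix: /22
Number of subnets: 8 = 2^3
New prefix = 22 - 3 = 19
Supernet: 138.180.160.0/19


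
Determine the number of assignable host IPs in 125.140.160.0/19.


Host bits = 32 - 19 = 13
Total addresses = 2^13 = 8192
Usable = total - 2 (network and broadcast)
Usable hosts: 8190


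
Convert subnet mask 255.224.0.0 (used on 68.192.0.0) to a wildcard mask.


Subnet mask: 255.224.0.0
Wildcard = 255.255.255.255 - subnet mask
255 - 255 = 0
255 - 224 = 31
255 - 0 = 255
255 - 0 = 255
Wildcard: 0.31.255.255


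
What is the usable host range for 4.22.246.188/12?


Network: 4.16.0.0
Broadcast: 4.31.255.255
First usable = network + 1
Last usable = broadcast - 1
Range: 4.16.0.1 to 4.31.255.254


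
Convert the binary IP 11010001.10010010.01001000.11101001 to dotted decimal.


11010001 = 209
10010010 = 146
01001000 = 72
11101001 = 233
IP: 209.146.72.233


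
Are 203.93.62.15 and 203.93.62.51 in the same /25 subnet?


Mask: 255.255.255.128
203.93.62.15 AND mask = 203.93.62.0
203.93.62.51 AND mask = 203.93.62.0
Yes, same subnet (203.93.62.0)


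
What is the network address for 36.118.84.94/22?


IP:   00100100.01110110.01010100.01011110
Mask: 11111111.11111111.11111100.00000000
AND operation:
Net:  00100100.01110110.01010100.00000000
Network: 36.118.84.0/22


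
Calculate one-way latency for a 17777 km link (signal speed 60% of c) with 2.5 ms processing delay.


Speed = 0.6 * 3e5 km/s = 180000 km/s
Propagation delay = 17777 / 180000 = 0.0988 s = 98.7611 ms
Processing delay = 2.5 ms
Total one-way latency = 101.2611 ms


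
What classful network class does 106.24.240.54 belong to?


First octet: 106
Binary: 01101010
0xxxxxxx -> Class A (1-126)
Class A, default mask 255.0.0.0 (/8)


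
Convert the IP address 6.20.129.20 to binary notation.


6 = 00000110
20 = 00010100
129 = 10000001
20 = 00010100
Binary: 00000110.00010100.10000001.00010100


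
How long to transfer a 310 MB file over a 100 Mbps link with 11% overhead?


Effective throughput = 100 * (1 - 11/100) = 89 Mbps
File size in Mb = 310 * 8 = 2480 Mb
Time = 2480 / 89
Time = 27.8652 seconds


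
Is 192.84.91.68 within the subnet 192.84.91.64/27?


Subnet network: 192.84.91.64
Test IP AND mask: 192.84.91.64
Yes, 192.84.91.68 is in 192.84.91.64/27


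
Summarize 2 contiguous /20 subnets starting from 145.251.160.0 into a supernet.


Original prefix: /20
Number of subnets: 2 = 2^1
New prefix = 20 - 1 = 19
Supernet: 145.251.160.0/19


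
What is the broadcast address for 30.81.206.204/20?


Network: 30.81.192.0/20
Host bits = 12
Set all host bits to 1:
Broadcast: 30.81.207.255


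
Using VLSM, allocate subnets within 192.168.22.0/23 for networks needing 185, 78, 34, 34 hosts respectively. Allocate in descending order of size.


185 hosts -> /24 (254 usable): 192.168.22.0/24
78 hosts -> /25 (126 usable): 192.168.23.0/25
34 hosts -> /26 (62 usable): 192.168.23.128/26
34 hosts -> /26 (62 usable): 192.168.23.192/26
Allocation: 192.168.22.0/24 (185 hosts, 254 usable); 192.168.23.0/25 (78 hosts, 126 usable); 192.168.23.128/26 (34 hosts, 62 usable); 192.168.23.192/26 (34 hosts, 62 usable)


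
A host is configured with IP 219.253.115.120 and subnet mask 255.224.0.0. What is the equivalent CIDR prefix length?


Binary: 11111111.11100000.00000000.00000000
Count leading 1s
Prefix: /11


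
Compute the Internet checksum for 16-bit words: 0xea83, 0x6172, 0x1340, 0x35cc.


Sum all words (with carry folding):
+ 0xea83 = 0xea83
+ 0x6172 = 0x4bf6
+ 0x1340 = 0x5f36
+ 0x35cc = 0x9502
One's complement: ~0x9502
Checksum = 0x6afd


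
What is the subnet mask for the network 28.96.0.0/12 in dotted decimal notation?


/12 means 12 network bits, 20 host bits
Binary: 11111111111100000000000000000000
Mask: 255.240.0.0


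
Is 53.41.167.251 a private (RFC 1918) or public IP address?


RFC 1918 private ranges:
  10.0.0.0/8 (10.0.0.0 - 10.255.255.255)
  172.16.0.0/12 (172.16.0.0 - 172.31.255.255)
  192.168.0.0/16 (192.168.0.0 - 192.168.255.255)
Public (not in any RFC 1918 range)


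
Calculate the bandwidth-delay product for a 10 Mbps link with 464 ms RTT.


BDP = bandwidth * RTT
= 10 Mbps * 464 ms
= 10 * 1e6 * 464 / 1000 bits
= 4640000 bits
= 580000 bytes
= 566.4062 KB
BDP = 4640000 bits (580000 bytes)


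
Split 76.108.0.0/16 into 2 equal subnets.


New prefix = 16 + 1 = 17
Each subnet has 32768 addresses
  76.108.0.0/17
  76.108.128.0/17
Subnets: 76.108.0.0/17, 76.108.128.0/17


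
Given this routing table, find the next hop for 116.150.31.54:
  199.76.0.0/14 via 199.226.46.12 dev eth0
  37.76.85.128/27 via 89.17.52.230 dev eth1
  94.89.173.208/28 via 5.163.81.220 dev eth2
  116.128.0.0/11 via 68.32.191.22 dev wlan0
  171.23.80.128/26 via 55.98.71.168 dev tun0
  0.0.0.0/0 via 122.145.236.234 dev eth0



Longest prefix match for 116.150.31.54:
  /14 199.76.0.0: no
  /27 37.76.85.128: no
  /28 94.89.173.208: no
  /11 116.128.0.0: MATCH
  /26 171.23.80.128: no
  /0 0.0.0.0: MATCH
Selected: next-hop 68.32.191.22 via wlan0 (matched /11)


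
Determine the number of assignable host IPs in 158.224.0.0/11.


Host bits = 32 - 11 = 21
Total addresses = 2^21 = 2097152
Usable = total - 2 (network and broadcast)
Usable hosts: 2097150


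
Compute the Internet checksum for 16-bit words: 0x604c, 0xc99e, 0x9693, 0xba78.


Sum all words (with carry folding):
+ 0x604c = 0x604c
+ 0xc99e = 0x29eb
+ 0x9693 = 0xc07e
+ 0xba78 = 0x7af7
One's complement: ~0x7af7
Checksum = 0x8508


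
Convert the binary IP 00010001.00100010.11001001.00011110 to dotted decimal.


00010001 = 17
00100010 = 34
11001001 = 201
00011110 = 30
IP: 17.34.201.30


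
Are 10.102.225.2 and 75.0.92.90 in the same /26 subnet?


Mask: 255.255.255.192
10.102.225.2 AND mask = 10.102.225.0
75.0.92.90 AND mask = 75.0.92.64
No, different subnets (10.102.225.0 vs 75.0.92.64)


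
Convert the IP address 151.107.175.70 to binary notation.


151 = 10010111
107 = 01101011
175 = 10101111
70 = 01000110
Binary: 10010111.01101011.10101111.01000110


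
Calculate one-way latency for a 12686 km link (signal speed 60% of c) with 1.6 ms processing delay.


Speed = 0.6 * 3e5 km/s = 180000 km/s
Propagation delay = 12686 / 180000 = 0.0705 s = 70.4778 ms
Processing delay = 1.6 ms
Total one-way latency = 72.0778 ms


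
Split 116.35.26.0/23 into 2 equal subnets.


New prefix = 23 + 1 = 24
Each subnet has 256 addresses
  116.35.26.0/24
  116.35.27.0/24
Subnets: 116.35.26.0/24, 116.35.27.0/24


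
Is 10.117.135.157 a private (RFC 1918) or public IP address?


RFC 1918 private ranges:
  10.0.0.0/8 (10.0.0.0 - 10.255.255.255)
  172.16.0.0/12 (172.16.0.0 - 172.31.255.255)
  192.168.0.0/16 (192.168.0.0 - 192.168.255.255)
Private (in 10.0.0.0/8)


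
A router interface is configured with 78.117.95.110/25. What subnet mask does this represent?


/25 means 25 network bits, 7 host bits
Binary: 11111111111111111111111110000000
Mask: 255.255.255.128


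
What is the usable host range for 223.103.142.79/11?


Network: 223.96.0.0
Broadcast: 223.127.255.255
First usable = network + 1
Last usable = broadcast - 1
Range: 223.96.0.1 to 223.127.255.254


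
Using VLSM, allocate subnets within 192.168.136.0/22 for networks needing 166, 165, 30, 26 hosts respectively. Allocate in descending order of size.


166 hosts -> /24 (254 usable): 192.168.136.0/24
165 hosts -> /24 (254 usable): 192.168.137.0/24
30 hosts -> /27 (30 usable): 192.168.138.0/27
26 hosts -> /27 (30 usable): 192.168.138.32/27
Allocation: 192.168.136.0/24 (166 hosts, 254 usable); 192.168.137.0/24 (165 hosts, 254 usable); 192.168.138.0/27 (30 hosts, 30 usable); 192.168.138.32/27 (26 hosts, 30 usable)


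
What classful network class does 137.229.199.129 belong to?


First octet: 137
Binary: 10001001
10xxxxxx -> Class B (128-191)
Class B, default mask 255.255.0.0 (/16)


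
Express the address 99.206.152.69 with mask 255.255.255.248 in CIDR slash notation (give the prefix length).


Binary: 11111111.11111111.11111111.11111000
Count leading 1s
Prefix: /29


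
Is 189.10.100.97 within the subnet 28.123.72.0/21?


Subnet network: 28.123.72.0
Test IP AND mask: 189.10.96.0
No, 189.10.100.97 is not in 28.123.72.0/21


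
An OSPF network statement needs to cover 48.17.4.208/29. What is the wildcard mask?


Subnet mask: 255.255.255.248
Wildcard = 255.255.255.255 - subnet mask
255 - 255 = 0
255 - 255 = 0
255 - 255 = 0
255 - 248 = 7
Wildcard: 0.0.0.7


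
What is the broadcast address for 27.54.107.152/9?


Network: 27.0.0.0/9
Host bits = 23
Set all host bits to 1:
Broadcast: 27.127.255.255


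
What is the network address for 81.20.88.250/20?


IP:   01010001.00010100.01011000.11111010
Mask: 11111111.11111111.11110000.00000000
AND operation:
Net:  01010001.00010100.01010000.00000000
Network: 81.20.80.0/20


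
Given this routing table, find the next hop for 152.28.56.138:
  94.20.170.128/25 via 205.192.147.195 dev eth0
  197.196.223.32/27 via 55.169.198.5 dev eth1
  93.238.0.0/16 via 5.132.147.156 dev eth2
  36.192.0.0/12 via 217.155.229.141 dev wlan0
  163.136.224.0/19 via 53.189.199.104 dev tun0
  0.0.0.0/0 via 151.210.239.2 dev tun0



Longest prefix match for 152.28.56.138:
  /25 94.20.170.128: no
  /27 197.196.223.32: no
  /16 93.238.0.0: no
  /12 36.192.0.0: no
  /19 163.136.224.0: no
  /0 0.0.0.0: MATCH
Selected: next-hop 151.210.239.2 via tun0 (matched /0)


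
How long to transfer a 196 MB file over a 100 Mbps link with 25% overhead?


Effective throughput = 100 * (1 - 25/100) = 75 Mbps
File size in Mb = 196 * 8 = 1568 Mb
Time = 1568 / 75
Time = 20.9067 seconds


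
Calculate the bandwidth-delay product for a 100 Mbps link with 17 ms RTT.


BDP = bandwidth * RTT
= 100 Mbps * 17 ms
= 100 * 1e6 * 17 / 1000 bits
= 1700000 bits
= 212500 bytes
= 207.5195 KB
BDP = 1700000 bits (212500 bytes)


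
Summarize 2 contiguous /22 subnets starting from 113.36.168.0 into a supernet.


Original prefix: /22
Number of subnets: 2 = 2^1
New prefix = 22 - 1 = 21
Supernet: 113.36.168.0/21


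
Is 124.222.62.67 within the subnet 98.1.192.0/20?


Subnet network: 98.1.192.0
Test IP AND mask: 124.222.48.0
No, 124.222.62.67 is not in 98.1.192.0/20


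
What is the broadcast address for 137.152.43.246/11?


Network: 137.128.0.0/11
Host bits = 21
Set all host bits to 1:
Broadcast: 137.159.255.255


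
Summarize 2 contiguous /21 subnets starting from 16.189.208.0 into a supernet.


Original prefix: /21
Number of subnets: 2 = 2^1
New prefix = 21 - 1 = 20
Supernet: 16.189.208.0/20


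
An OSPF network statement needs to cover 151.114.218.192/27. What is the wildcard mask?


Subnet mask: 255.255.255.224
Wildcard = 255.255.255.255 - subnet mask
255 - 255 = 0
255 - 255 = 0
255 - 255 = 0
255 - 224 = 31
Wildcard: 0.0.0.31


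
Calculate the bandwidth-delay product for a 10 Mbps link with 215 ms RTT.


BDP = bandwidth * RTT
= 10 Mbps * 215 ms
= 10 * 1e6 * 215 / 1000 bits
= 2150000 bits
= 268750 bytes
= 262.4512 KB
BDP = 2150000 bits (268750 bytes)


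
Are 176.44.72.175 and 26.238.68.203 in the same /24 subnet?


Mask: 255.255.255.0
176.44.72.175 AND mask = 176.44.72.0
26.238.68.203 AND mask = 26.238.68.0
No, different subnets (176.44.72.0 vs 26.238.68.0)


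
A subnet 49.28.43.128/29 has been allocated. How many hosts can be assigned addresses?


Host bits = 32 - 29 = 3
Total addresses = 2^3 = 8
Usable = total - 2 (network and broadcast)
Usable hosts: 6


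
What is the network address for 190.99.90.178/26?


IP:   10111110.01100011.01011010.10110010
Mask: 11111111.11111111.11111111.11000000
AND operation:
Net:  10111110.01100011.01011010.10000000
Network: 190.99.90.128/26


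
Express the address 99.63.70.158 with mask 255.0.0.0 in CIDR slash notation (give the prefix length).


Binary: 11111111.00000000.00000000.00000000
Count leading 1s
Prefix: /8


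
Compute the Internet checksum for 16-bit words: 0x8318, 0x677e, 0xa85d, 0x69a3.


Sum all words (with carry folding):
+ 0x8318 = 0x8318
+ 0x677e = 0xea96
+ 0xa85d = 0x92f4
+ 0x69a3 = 0xfc97
One's complement: ~0xfc97
Checksum = 0x0368


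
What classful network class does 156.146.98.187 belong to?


First octet: 156
Binary: 10011100
10xxxxxx -> Class B (128-191)
Class B, default mask 255.255.0.0 (/16)


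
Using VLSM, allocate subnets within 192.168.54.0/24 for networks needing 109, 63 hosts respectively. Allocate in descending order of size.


109 hosts -> /25 (126 usable): 192.168.54.0/25
63 hosts -> /25 (126 usable): 192.168.54.128/25
Allocation: 192.168.54.0/25 (109 hosts, 126 usable); 192.168.54.128/25 (63 hosts, 126 usable)


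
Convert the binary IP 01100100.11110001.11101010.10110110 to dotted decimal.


01100100 = 100
11110001 = 241
11101010 = 234
10110110 = 182
IP: 100.241.234.182


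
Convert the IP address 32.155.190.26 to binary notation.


32 = 00100000
155 = 10011011
190 = 10111110
26 = 00011010
Binary: 00100000.10011011.10111110.00011010


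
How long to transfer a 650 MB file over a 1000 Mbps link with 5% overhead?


Effective throughput = 1000 * (1 - 5/100) = 950 Mbps
File size in Mb = 650 * 8 = 5200 Mb
Time = 5200 / 950
Time = 5.4737 seconds


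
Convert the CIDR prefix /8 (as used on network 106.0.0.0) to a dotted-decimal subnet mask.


/8 means 8 network bits, 24 host bits
Binary: 11111111000000000000000000000000
Mask: 255.0.0.0


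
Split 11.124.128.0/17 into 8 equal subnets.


New prefix = 17 + 3 = 20
Each subnet has 4096 addresses
  11.124.128.0/20
  11.124.144.0/20
  11.124.160.0/20
  11.124.176.0/20
  11.124.192.0/20
  11.124.208.0/20
  11.124.224.0/20
  11.124.240.0/20
Subnets: 11.124.128.0/20, 11.124.144.0/20, 11.124.160.0/20, 11.124.176.0/20, 11.124.192.0/20, 11.124.208.0/20, 11.124.224.0/20, 11.124.240.0/20


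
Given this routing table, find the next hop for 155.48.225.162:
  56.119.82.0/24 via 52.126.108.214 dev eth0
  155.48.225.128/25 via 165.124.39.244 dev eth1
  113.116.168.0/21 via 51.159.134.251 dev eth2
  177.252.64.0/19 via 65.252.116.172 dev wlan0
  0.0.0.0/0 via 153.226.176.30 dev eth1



Longest prefix match for 155.48.225.162:
  /24 56.119.82.0: no
  /25 155.48.225.128: MATCH
  /21 113.116.168.0: no
  /19 177.252.64.0: no
  /0 0.0.0.0: MATCH
Selected: next-hop 165.124.39.244 via eth1 (matched /25)


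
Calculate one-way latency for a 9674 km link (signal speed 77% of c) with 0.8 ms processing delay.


Speed = 0.77 * 3e5 km/s = 231000 km/s
Propagation delay = 9674 / 231000 = 0.0419 s = 41.8788 ms
Processing delay = 0.8 ms
Total one-way latency = 42.6788 ms


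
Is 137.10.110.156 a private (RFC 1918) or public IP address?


RFC 1918 private ranges:
  10.0.0.0/8 (10.0.0.0 - 10.255.255.255)
  172.16.0.0/12 (172.16.0.0 - 172.31.255.255)
  192.168.0.0/16 (192.168.0.0 - 192.168.255.255)
Public (not in any RFC 1918 range)


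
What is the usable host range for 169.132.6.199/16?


Network: 169.132.0.0
Broadcast: 169.132.255.255
First usable = network + 1
Last usable = broadcast - 1
Range: 169.132.0.1 to 169.132.255.254


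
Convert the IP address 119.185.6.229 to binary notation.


119 = 01110111
185 = 10111001
6 = 00000110
229 = 11100101
Binary: 01110111.10111001.00000110.11100101


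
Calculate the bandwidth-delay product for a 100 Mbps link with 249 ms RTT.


BDP = bandwidth * RTT
= 100 Mbps * 249 ms
= 100 * 1e6 * 249 / 1000 bits
= 24900000 bits
= 3112500 bytes
= 3039.5508 KB
BDP = 24900000 bits (3112500 bytes)


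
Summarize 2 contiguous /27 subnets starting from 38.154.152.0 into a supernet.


Original prefix: /27
Number of subnets: 2 = 2^1
New prefix = 27 - 1 = 26
Supernet: 38.154.152.0/26


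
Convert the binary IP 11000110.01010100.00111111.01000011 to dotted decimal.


11000110 = 198
01010100 = 84
00111111 = 63
01000011 = 67
IP: 198.84.63.67


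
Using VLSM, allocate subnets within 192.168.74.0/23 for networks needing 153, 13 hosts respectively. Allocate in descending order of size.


153 hosts -> /24 (254 usable): 192.168.74.0/24
13 hosts -> /28 (14 usable): 192.168.75.0/28
Allocation: 192.168.74.0/24 (153 hosts, 254 usable); 192.168.75.0/28 (13 hosts, 14 usable)


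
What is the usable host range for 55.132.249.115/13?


Network: 55.128.0.0
Broadcast: 55.135.255.255
First usable = network + 1
Last usable = broadcast - 1
Range: 55.128.0.1 to 55.135.255.254


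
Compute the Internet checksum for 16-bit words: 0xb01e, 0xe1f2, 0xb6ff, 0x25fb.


Sum all words (with carry folding):
+ 0xb01e = 0xb01e
+ 0xe1f2 = 0x9211
+ 0xb6ff = 0x4911
+ 0x25fb = 0x6f0c
One's complement: ~0x6f0c
Checksum = 0x90f3


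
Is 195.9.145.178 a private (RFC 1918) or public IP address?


RFC 1918 private ranges:
  10.0.0.0/8 (10.0.0.0 - 10.255.255.255)
  172.16.0.0/12 (172.16.0.0 - 172.31.255.255)
  192.168.0.0/16 (192.168.0.0 - 192.168.255.255)
Public (not in any RFC 1918 range)


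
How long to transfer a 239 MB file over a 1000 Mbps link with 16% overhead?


Effective throughput = 1000 * (1 - 16/100) = 840 Mbps
File size in Mb = 239 * 8 = 1912 Mb
Time = 1912 / 840
Time = 2.2762 seconds


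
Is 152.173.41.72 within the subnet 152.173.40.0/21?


Subnet network: 152.173.40.0
Test IP AND mask: 152.173.40.0
Yes, 152.173.41.72 is in 152.173.40.0/21


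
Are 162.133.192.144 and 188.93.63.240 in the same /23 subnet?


Mask: 255.255.254.0
162.133.192.144 AND mask = 162.133.192.0
188.93.63.240 AND mask = 188.93.62.0
No, different subnets (162.133.192.0 vs 188.93.62.0)


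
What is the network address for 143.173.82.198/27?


IP:   10001111.10101101.01010010.11000110
Mask: 11111111.11111111.11111111.11100000
AND operation:
Net:  10001111.10101101.01010010.11000000
Network: 143.173.82.192/27


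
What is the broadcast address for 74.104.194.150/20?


Network: 74.104.192.0/20
Host bits = 12
Set all host bits to 1:
Broadcast: 74.104.207.255


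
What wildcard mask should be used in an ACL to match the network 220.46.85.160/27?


Subnet mask: 255.255.255.224
Wildcard = 255.255.255.255 - subnet mask
255 - 255 = 0
255 - 255 = 0
255 - 255 = 0
255 - 224 = 31
Wildcard: 0.0.0.31


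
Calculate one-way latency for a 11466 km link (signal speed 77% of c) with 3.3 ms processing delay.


Speed = 0.77 * 3e5 km/s = 231000 km/s
Propagation delay = 11466 / 231000 = 0.0496 s = 49.6364 ms
Processing delay = 3.3 ms
Total one-way latency = 52.9364 ms


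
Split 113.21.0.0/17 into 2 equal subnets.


New prefix = 17 + 1 = 18
Each subnet has 16384 addresses
  113.21.0.0/18
  113.21.64.0/18
Subnets: 113.21.0.0/18, 113.21.64.0/18


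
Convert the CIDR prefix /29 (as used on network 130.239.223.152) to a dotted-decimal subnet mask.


/29 means 29 network bits, 3 host bits
Binary: 11111111111111111111111111111000
Mask: 255.255.255.248


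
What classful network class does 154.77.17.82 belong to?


First octet: 154
Binary: 10011010
10xxxxxx -> Class B (128-191)
Class B, default mask 255.255.0.0 (/16)


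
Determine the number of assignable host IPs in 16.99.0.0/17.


Host bits = 32 - 17 = 15
Total addresses = 2^15 = 32768
Usable = total - 2 (network and broadcast)
Usable hosts: 32766


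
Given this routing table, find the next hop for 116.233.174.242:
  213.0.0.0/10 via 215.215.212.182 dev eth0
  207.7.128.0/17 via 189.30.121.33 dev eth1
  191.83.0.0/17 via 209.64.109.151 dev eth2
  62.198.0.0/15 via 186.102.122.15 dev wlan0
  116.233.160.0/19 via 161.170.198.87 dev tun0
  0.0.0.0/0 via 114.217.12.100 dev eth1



Longest prefix match for 116.233.174.242:
  /10 213.0.0.0: no
  /17 207.7.128.0: no
  /17 191.83.0.0: no
  /15 62.198.0.0: no
  /19 116.233.160.0: MATCH
  /0 0.0.0.0: MATCH
Selected: next-hop 161.170.198.87 via tun0 (matched /19)


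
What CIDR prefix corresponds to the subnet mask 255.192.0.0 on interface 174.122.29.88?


Binary: 11111111.11000000.00000000.00000000
Count leading 1s
Prefix: /10


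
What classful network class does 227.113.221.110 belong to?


First octet: 227
Binary: 11100011
1110xxxx -> Class D (224-239)
Class D (multicast), default mask N/A


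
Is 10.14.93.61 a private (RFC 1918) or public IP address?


RFC 1918 private ranges:
  10.0.0.0/8 (10.0.0.0 - 10.255.255.255)
  172.16.0.0/12 (172.16.0.0 - 172.31.255.255)
  192.168.0.0/16 (192.168.0.0 - 192.168.255.255)
Private (in 10.0.0.0/8)


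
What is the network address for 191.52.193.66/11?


IP:   10111111.00110100.11000001.01000010
Mask: 11111111.11100000.00000000.00000000
AND operation:
Net:  10111111.00100000.00000000.00000000
Network: 191.32.0.0/11


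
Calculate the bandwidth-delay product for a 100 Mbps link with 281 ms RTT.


BDP = bandwidth * RTT
= 100 Mbps * 281 ms
= 100 * 1e6 * 281 / 1000 bits
= 28100000 bits
= 3512500 bytes
= 3430.1758 KB
BDP = 28100000 bits (3512500 bytes)


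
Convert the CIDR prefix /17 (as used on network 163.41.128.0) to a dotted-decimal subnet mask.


/17 means 17 network bits, 15 host bits
Binary: 11111111111111111000000000000000
Mask: 255.255.128.0


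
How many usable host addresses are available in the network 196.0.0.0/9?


Host bits = 32 - 9 = 23
Total addresses = 2^23 = 8388608
Usable = total - 2 (network and broadcast)
Usable hosts: 8388606


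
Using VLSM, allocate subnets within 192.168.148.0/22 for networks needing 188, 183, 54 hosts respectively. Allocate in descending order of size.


188 hosts -> /24 (254 usable): 192.168.148.0/24
183 hosts -> /24 (254 usable): 192.168.149.0/24
54 hosts -> /26 (62 usable): 192.168.150.0/26
Allocation: 192.168.148.0/24 (188 hosts, 254 usable); 192.168.149.0/24 (183 hosts, 254 usable); 192.168.150.0/26 (54 hosts, 62 usable)


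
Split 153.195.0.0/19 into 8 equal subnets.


New prefix = 19 + 3 = 22
Each subnet has 1024 addresses
  153.195.0.0/22
  153.195.4.0/22
  153.195.8.0/22
  153.195.12.0/22
  153.195.16.0/22
  153.195.20.0/22
  153.195.24.0/22
  153.195.28.0/22
Subnets: 153.195.0.0/22, 153.195.4.0/22, 153.195.8.0/22, 153.195.12.0/22, 153.195.16.0/22, 153.195.20.0/22, 153.195.24.0/22, 153.195.28.0/22


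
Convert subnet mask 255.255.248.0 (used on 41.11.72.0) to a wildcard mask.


Subnet mask: 255.255.248.0
Wildcard = 255.255.255.255 - subnet mask
255 - 255 = 0
255 - 255 = 0
255 - 248 = 7
255 - 0 = 255
Wildcard: 0.0.7.255


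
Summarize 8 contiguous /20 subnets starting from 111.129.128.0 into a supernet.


Original prefix: /20
Number of subnets: 8 = 2^3
New prefix = 20 - 3 = 17
Supernet: 111.129.128.0/17


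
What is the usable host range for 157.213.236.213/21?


Network: 157.213.232.0
Broadcast: 157.213.239.255
First usable = network + 1
Last usable = broadcast - 1
Range: 157.213.232.1 to 157.213.239.254


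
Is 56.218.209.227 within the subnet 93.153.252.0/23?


Subnet network: 93.153.252.0
Test IP AND mask: 56.218.208.0
No, 56.218.209.227 is not in 93.153.252.0/23


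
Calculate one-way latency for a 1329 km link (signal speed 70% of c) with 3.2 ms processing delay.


Speed = 0.7 * 3e5 km/s = 210000 km/s
Propagation delay = 1329 / 210000 = 0.0063 s = 6.3286 ms
Processing delay = 3.2 ms
Total one-way latency = 9.5286 ms


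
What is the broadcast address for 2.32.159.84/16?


Network: 2.32.0.0/16
Host bits = 16
Set all host bits to 1:
Broadcast: 2.32.255.255


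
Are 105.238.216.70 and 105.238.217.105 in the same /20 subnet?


Mask: 255.255.240.0
105.238.216.70 AND mask = 105.238.208.0
105.238.217.105 AND mask = 105.238.208.0
Yes, same subnet (105.238.208.0)


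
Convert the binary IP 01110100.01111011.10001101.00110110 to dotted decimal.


01110100 = 116
01111011 = 123
10001101 = 141
00110110 = 54
IP: 116.123.141.54


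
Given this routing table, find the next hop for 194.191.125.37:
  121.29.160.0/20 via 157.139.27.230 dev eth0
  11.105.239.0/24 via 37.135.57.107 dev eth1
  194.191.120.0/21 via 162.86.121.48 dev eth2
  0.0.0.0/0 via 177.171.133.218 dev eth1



Longest prefix match for 194.191.125.37:
  /20 121.29.160.0: no
  /24 11.105.239.0: no
  /21 194.191.120.0: MATCH
  /0 0.0.0.0: MATCH
Selected: next-hop 162.86.121.48 via eth2 (matched /21)


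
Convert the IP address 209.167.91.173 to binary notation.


209 = 11010001
167 = 10100111
91 = 01011011
173 = 10101101
Binary: 11010001.10100111.01011011.10101101


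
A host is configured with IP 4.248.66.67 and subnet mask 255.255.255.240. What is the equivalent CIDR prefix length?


Binary: 11111111.11111111.11111111.11110000
Count leading 1s
Prefix: /28


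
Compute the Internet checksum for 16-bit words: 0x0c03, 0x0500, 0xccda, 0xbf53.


Sum all words (with carry folding):
+ 0x0c03 = 0x0c03
+ 0x0500 = 0x1103
+ 0xccda = 0xdddd
+ 0xbf53 = 0x9d31
One's complement: ~0x9d31
Checksum = 0x62ce


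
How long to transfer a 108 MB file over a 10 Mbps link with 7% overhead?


Effective throughput = 10 * (1 - 7/100) = 9.3 Mbps
File size in Mb = 108 * 8 = 864 Mb
Time = 864 / 9.3
Time = 92.9032 seconds


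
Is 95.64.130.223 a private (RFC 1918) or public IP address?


RFC 1918 private ranges:
  10.0.0.0/8 (10.0.0.0 - 10.255.255.255)
  172.16.0.0/12 (172.16.0.0 - 172.31.255.255)
  192.168.0.0/16 (192.168.0.0 - 192.168.255.255)
Public (not in any RFC 1918 range)


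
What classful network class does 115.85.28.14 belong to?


First octet: 115
Binary: 01110011
0xxxxxxx -> Class A (1-126)
Class A, default mask 255.0.0.0 (/8)


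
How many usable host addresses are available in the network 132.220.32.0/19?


Host bits = 32 - 19 = 13
Total addresses = 2^13 = 8192
Usable = total - 2 (network and broadcast)
Usable hosts: 8190


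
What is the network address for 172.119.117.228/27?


IP:   10101100.01110111.01110101.11100100
Mask: 11111111.11111111.11111111.11100000
AND operation:
Net:  10101100.01110111.01110101.11100000
Network: 172.119.117.224/27


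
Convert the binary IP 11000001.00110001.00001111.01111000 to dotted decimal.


11000001 = 193
00110001 = 49
00001111 = 15
01111000 = 120
IP: 193.49.15.120


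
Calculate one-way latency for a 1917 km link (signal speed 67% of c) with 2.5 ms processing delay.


Speed = 0.67 * 3e5 km/s = 201000 km/s
Propagation delay = 1917 / 201000 = 0.0095 s = 9.5373 ms
Processing delay = 2.5 ms
Total one-way latency = 12.0373 ms


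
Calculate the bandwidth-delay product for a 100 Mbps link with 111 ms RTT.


BDP = bandwidth * RTT
= 100 Mbps * 111 ms
= 100 * 1e6 * 111 / 1000 bits
= 11100000 bits
= 1387500 bytes
= 1354.9805 KB
BDP = 11100000 bits (1387500 bytes)


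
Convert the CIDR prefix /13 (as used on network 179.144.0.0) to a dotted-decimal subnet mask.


/13 means 13 network bits, 19 host bits
Binary: 11111111111110000000000000000000
Mask: 255.248.0.0


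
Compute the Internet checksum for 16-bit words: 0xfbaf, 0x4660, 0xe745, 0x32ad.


Sum all words (with carry folding):
+ 0xfbaf = 0xfbaf
+ 0x4660 = 0x4210
+ 0xe745 = 0x2956
+ 0x32ad = 0x5c03
One's complement: ~0x5c03
Checksum = 0xa3fc


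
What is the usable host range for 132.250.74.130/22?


Network: 132.250.72.0
Broadcast: 132.250.75.255
First usable = network + 1
Last usable = broadcast - 1
Range: 132.250.72.1 to 132.250.75.254


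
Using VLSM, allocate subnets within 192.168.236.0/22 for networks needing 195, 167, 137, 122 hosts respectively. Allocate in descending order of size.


195 hosts -> /24 (254 usable): 192.168.236.0/24
167 hosts -> /24 (254 usable): 192.168.237.0/24
137 hosts -> /24 (254 usable): 192.168.238.0/24
122 hosts -> /25 (126 usable): 192.168.239.0/25
Allocation: 192.168.236.0/24 (195 hosts, 254 usable); 192.168.237.0/24 (167 hosts, 254 usable); 192.168.238.0/24 (137 hosts, 254 usable); 192.168.239.0/25 (122 hosts, 126 usable)


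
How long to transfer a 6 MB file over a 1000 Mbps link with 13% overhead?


Effective throughput = 1000 * (1 - 13/100) = 870 Mbps
File size in Mb = 6 * 8 = 48 Mb
Time = 48 / 870
Time = 0.0552 seconds
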